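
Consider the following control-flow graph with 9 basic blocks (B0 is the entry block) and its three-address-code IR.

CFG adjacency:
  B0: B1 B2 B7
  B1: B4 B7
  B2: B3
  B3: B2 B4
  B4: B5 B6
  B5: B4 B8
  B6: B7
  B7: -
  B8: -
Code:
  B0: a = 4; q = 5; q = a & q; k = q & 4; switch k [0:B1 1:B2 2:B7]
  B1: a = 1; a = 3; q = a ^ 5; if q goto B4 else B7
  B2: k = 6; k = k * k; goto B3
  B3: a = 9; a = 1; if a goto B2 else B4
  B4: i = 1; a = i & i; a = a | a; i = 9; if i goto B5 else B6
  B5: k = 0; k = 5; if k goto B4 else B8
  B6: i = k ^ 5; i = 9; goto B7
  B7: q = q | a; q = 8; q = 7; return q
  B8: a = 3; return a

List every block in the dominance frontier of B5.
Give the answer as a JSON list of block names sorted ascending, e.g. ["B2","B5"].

idom tree: B1←B0 B2←B0 B3←B2 B4←B0 B5←B4 B6←B4 B7←B0 B8←B5
Join-block Dom:
  B2: preds {B0,B3}: {B0} ∩ {B0,B2,B3} = {B0}; idom=B0
  B4: preds {B1,B3,B5}: {B0,B1} ∩ {B0,B2,B3} ∩ {B0,B4,B5} = {B0}; idom=B0
  B7: preds {B0,B1,B6}: {B0} ∩ {B0,B1} ∩ {B0,B4,B6} = {B0}; idom=B0

DF derivation:
  join B2 pred B0: · stop@B0
  join B2 pred B3: B3→B2 stop@B0
  join B4 pred B1: B1 stop@B0
  join B4 pred B3: B3→B2 stop@B0
  join B4 pred B5: B5→B4 stop@B0
  join B7 pred B0: · stop@B0
  join B7 pred B1: B1 stop@B0
  join B7 pred B6: B6→B4 stop@B0
  DF(B0)=∅
  DF(B1)={B4,B7}
  DF(B2)={B2,B4}
  DF(B3)={B2,B4}
  DF(B4)={B4,B7}
  DF(B5)={B4}
  DF(B6)={B7}
  DF(B7)=∅
  DF(B8)=∅

DF(B5) = ["B4"]

Answer: ["B4"]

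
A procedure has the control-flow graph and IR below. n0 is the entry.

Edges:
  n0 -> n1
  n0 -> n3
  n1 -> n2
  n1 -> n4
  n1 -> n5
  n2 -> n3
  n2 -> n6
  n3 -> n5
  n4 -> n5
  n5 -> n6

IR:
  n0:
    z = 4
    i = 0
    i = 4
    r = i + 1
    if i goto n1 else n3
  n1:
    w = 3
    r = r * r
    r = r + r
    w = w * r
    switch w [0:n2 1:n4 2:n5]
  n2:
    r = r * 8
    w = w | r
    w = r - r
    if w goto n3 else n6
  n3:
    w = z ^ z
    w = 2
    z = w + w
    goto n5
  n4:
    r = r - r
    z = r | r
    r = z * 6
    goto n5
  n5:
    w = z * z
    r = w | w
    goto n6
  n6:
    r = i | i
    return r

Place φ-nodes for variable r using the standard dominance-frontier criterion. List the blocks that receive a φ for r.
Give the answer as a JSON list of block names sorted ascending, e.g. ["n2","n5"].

Answer: ["n3", "n5", "n6"]

Analysis:
idom tree: n1←n0 n2←n1 n3←n0 n4←n1 n5←n0 n6←n0
Dom∩ at merges:
  n3: preds {n0,n2}: {n0} ∩ {n0,n1,n2} = {n0}; idom=n0
  n5: preds {n1,n3,n4}: {n0,n1} ∩ {n0,n3} ∩ {n0,n1,n4} = {n0}; idom=n0
  n6: preds {n2,n5}: {n0,n1,n2} ∩ {n0,n5} = {n0}; idom=n0

DF derivation:
  join n3 pred n0: · stop@n0
  join n3 pred n2: n2→n1 stop@n0
  join n5 pred n1: n1 stop@n0
  join n5 pred n3: n3 stop@n0
  join n5 pred n4: n4→n1 stop@n0
  join n6 pred n2: n2→n1 stop@n0
  join n6 pred n5: n5 stop@n0
  DF(n0)=∅
  DF(n1)={n3,n5,n6}
  DF(n2)={n3,n6}
  DF(n3)={n5}
  DF(n4)={n5}
  DF(n5)={n6}
  DF(n6)=∅

φ for r: defs {n0,n1,n2,n4,n5,n6}
  DF⁺ = {n3,n5,n6}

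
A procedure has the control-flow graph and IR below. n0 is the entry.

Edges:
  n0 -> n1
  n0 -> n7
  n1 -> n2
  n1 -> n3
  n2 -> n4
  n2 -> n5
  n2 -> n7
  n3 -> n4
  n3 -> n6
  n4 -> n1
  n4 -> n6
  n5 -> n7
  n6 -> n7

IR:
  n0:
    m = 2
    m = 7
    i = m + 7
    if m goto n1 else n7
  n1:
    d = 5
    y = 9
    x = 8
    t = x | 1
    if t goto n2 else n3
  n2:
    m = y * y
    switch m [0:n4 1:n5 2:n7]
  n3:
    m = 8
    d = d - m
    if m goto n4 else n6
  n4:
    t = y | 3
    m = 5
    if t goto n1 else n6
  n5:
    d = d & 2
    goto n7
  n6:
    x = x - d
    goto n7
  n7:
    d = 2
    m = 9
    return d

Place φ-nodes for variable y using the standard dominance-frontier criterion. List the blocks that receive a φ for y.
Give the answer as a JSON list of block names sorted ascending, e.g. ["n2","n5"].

Answer: ["n1", "n7"]

Working:
idom tree: n1←n0 n2←n1 n3←n1 n4←n1 n5←n2 n6←n1 n7←n0
Dom∩ at merges:
  n1: preds {n0,n4}: {n0} ∩ {n0,n1,n4} = {n0}; idom=n0
  n4: preds {n2,n3}: {n0,n1,n2} ∩ {n0,n1,n3} = {n0,n1}; idom=n1
  n6: preds {n3,n4}: {n0,n1,n3} ∩ {n0,n1,n4} = {n0,n1}; idom=n1
  n7: preds {n0,n2,n5,n6}: {n0} ∩ {n0,n1,n2} ∩ {n0,n1,n2,n5} ∩ {n0,n1,n6} = {n0}; idom=n0

DF walk-up:
  n1←n0: walk · to n0
  n1←n4: walk n4→n1 to n0
  n4←n2: walk n2 to n1
  n4←n3: walk n3 to n1
  n6←n3: walk n3 to n1
  n6←n4: walk n4 to n1
  n7←n0: walk · to n0
  n7←n2: walk n2→n1 to n0
  n7←n5: walk n5→n2→n1 to n0
  n7←n6: walk n6→n1 to n0
  DF(n0)=∅
  DF(n1)={n1,n7}
  DF(n2)={n4,n7}
  DF(n3)={n4,n6}
  DF(n4)={n1,n6}
  DF(n5)={n7}
  DF(n6)={n7}
  DF(n7)=∅

φ for y: defs {n1}
  DF⁺ = {n1,n7}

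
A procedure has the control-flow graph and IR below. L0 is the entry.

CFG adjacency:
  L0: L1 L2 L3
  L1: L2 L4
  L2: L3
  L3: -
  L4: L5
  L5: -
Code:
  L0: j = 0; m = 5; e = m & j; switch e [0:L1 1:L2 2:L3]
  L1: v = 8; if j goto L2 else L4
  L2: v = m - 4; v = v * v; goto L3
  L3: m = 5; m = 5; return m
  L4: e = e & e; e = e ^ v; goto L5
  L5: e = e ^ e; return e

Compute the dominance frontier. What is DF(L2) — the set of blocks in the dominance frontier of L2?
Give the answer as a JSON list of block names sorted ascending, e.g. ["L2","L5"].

Answer: ["L3"]

Analysis:
idom tree: L1←L0 L2←L0 L3←L0 L4←L1 L5←L4
Dom∩ at merges:
  L2: preds {L0,L1}: {L0} ∩ {L0,L1} = {L0}; idom=L0
  L3: preds {L0,L2}: {L0} ∩ {L0,L2} = {L0}; idom=L0

DF derivation:
  L2←L0: walk · to L0
  L2←L1: walk L1 to L0
  L3←L0: walk · to L0
  L3←L2: walk L2 to L0
  DF(L0)=∅
  DF(L1)={L2}
  DF(L2)={L3}
  DF(L3)=∅
  DF(L4)=∅
  DF(L5)=∅

DF(L2) = ["L3"]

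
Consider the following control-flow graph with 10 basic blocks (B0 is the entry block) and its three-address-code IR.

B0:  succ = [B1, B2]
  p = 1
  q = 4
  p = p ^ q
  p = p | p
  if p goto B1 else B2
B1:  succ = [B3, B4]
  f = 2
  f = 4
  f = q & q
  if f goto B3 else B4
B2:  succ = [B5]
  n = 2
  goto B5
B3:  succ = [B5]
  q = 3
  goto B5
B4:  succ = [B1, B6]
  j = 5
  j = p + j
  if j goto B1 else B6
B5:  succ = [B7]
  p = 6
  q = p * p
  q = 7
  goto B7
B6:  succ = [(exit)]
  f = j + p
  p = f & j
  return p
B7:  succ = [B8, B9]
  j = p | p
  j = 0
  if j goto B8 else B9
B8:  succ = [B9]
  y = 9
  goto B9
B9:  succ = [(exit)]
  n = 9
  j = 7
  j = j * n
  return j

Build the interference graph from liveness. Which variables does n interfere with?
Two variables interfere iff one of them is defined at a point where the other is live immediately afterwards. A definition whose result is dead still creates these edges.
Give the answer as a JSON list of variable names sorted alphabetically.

Answer: ["j"]

Derivation:
Per-block:
  B0: {p,q} / ∅
  B1: {f} / {q}
  B2: {n} / ∅
  B3: {q} / ∅
  B4: {j} / {p}
  B5: {p,q} / ∅
  B6: {f,p} / {j,p}
  B7: {j} / {p}
  B8: {y} / ∅
  B9: {j,n} / ∅

Liveness:
  B0 li=∅ lo={p,q}
  B1 li={p,q} lo={p,q}
  B2 li=∅ lo=∅
  B3 li=∅ lo=∅
  B4 li={p,q} lo={j,p,q}
  B5 li=∅ lo={p}
  B6 li={j,p} lo=∅
  B7 li={p} lo=∅
  B8 li=∅ lo=∅
  B9 li=∅ lo=∅

Conflict graph:
  f↔{j,p,q}
  j↔{f,n,p,q}
  n↔{j}
  p↔{f,j,q}
  q↔{f,j,p}
  y↔∅

N(n) = ["j"]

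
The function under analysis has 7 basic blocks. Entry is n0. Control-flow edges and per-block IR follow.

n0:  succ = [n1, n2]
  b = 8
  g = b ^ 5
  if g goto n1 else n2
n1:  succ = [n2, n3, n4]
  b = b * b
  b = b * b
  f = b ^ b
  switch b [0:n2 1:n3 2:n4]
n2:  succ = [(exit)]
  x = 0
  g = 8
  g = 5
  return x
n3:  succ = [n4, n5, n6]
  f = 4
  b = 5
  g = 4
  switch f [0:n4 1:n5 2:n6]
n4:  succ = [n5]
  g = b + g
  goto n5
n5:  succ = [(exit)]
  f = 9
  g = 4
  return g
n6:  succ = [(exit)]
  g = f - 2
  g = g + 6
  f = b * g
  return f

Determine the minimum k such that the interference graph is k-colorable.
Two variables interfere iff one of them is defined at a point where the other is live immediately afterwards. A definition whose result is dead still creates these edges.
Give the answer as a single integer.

Answer: 3

Analysis:
Per-block:
  n0: def={b,g} ue=∅
  n1: def={b,f} ue={b}
  n2: def={g,x} ue=∅
  n3: def={b,f,g} ue=∅
  n4: def={g} ue={b,g}
  n5: def={f,g} ue=∅
  n6: def={f,g} ue={b,f}

Backward fixpoint:
  n0: in=∅ out={b,g}
  n1: in={b,g} out={b,g}
  n2: in=∅ out=∅
  n3: in=∅ out={b,f,g}
  n4: in={b,g} out=∅
  n5: in=∅ out=∅
  n6: in={b,f} out=∅

Conflict graph:
  b: {f,g}
  f: {b,g}
  g: {b,f,x}
  x: {g}

Colouring:
  lower bound: {b,f,g} mutually conflict ⇒ χ ≥ 3
  3-colouring: R0={g}  R1={b,x}  R2={f}
  χ = 3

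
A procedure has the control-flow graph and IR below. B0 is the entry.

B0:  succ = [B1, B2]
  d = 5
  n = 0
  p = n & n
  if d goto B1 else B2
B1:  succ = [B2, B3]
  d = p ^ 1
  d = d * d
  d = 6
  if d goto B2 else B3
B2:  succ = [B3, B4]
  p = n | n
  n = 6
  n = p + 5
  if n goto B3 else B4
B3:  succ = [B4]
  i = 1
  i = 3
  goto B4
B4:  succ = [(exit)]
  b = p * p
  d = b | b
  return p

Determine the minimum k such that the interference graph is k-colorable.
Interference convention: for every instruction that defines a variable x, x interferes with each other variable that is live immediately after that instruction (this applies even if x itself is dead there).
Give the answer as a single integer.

Per-block:
  B0 def {d,n,p} use ∅
  B1 def {d} use {p}
  B2 def {n,p} use {n}
  B3 def {i} use ∅
  B4 def {b,d} use {p}

Liveness:
  B0 li=∅ lo={n,p}
  B1 li={n,p} lo={n,p}
  B2 li={n} lo={p}
  B3 li={p} lo={p}
  B4 li={p} lo=∅

Interference:
  b↔{p}
  d↔{n,p}
  i↔{p}
  n↔{d,p}
  p↔{b,d,i,n}

Registers:
  lower bound: {d,n,p} mutually conflict ⇒ χ ≥ 3
  3-colouring: r0={p}  r1={b,d,i}  r2={n}
  χ = 3

Answer: 3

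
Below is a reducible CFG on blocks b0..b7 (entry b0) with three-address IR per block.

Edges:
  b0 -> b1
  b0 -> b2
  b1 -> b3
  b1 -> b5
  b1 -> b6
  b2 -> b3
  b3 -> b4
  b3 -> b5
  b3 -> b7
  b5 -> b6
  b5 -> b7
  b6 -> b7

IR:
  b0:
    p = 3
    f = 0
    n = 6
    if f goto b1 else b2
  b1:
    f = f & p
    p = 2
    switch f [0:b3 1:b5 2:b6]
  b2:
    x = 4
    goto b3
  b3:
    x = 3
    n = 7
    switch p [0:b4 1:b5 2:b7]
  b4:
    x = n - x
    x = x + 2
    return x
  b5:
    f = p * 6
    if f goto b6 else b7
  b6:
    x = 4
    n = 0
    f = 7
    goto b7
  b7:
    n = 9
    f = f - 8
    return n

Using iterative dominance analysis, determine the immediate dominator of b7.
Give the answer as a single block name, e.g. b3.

idom tree: b1←b0 b2←b0 b3←b0 b4←b3 b5←b0 b6←b0 b7←b0
Join-block Dom:
  b3: preds {b1,b2}: {b0,b1} ∩ {b0,b2} = {b0}; idom=b0
  b5: preds {b1,b3}: {b0,b1} ∩ {b0,b3} = {b0}; idom=b0
  b6: preds {b1,b5}: {b0,b1} ∩ {b0,b5} = {b0}; idom=b0
  b7: preds {b3,b5,b6}: {b0,b3} ∩ {b0,b5} ∩ {b0,b6} = {b0}; idom=b0

idom(b7) = b0

Answer: b0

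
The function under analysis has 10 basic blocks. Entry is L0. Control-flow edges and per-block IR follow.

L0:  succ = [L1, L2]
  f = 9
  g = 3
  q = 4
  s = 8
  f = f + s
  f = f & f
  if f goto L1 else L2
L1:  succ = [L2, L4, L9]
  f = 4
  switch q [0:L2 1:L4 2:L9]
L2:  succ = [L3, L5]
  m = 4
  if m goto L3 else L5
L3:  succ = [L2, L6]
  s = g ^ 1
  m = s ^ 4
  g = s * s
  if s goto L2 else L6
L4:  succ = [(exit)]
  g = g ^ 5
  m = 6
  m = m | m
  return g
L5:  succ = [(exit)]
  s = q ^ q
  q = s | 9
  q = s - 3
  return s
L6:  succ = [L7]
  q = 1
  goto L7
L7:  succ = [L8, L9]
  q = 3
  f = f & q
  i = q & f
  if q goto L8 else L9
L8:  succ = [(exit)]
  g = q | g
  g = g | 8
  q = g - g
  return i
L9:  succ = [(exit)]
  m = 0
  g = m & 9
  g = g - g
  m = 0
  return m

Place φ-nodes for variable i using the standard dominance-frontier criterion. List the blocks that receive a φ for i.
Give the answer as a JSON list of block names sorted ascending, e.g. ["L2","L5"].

idom tree: L1←L0 L2←L0 L3←L2 L4←L1 L5←L2 L6←L3 L7←L6 L8←L7 L9←L0
Join-block Dom:
  L2: preds {L0,L1,L3}: {L0} ∩ {L0,L1} ∩ {L0,L2,L3} = {L0}; idom=L0
  L9: preds {L1,L7}: {L0,L1} ∩ {L0,L2,L3,L6,L7} = {L0}; idom=L0

DF walk-up:
  join L2 pred L0: · stop@L0
  join L2 pred L1: L1 stop@L0
  join L2 pred L3: L3→L2 stop@L0
  join L9 pred L1: L1 stop@L0
  join L9 pred L7: L7→L6→L3→L2 stop@L0
  L0 → ∅
  L1 → {L2,L9}
  L2 → {L2,L9}
  L3 → {L2,L9}
  L4 → ∅
  L5 → ∅
  L6 → {L9}
  L7 → {L9}
  L8 → ∅
  L9 → ∅

φ for i: defs {L7}
  DF⁺ = {L9}

Answer: ["L9"]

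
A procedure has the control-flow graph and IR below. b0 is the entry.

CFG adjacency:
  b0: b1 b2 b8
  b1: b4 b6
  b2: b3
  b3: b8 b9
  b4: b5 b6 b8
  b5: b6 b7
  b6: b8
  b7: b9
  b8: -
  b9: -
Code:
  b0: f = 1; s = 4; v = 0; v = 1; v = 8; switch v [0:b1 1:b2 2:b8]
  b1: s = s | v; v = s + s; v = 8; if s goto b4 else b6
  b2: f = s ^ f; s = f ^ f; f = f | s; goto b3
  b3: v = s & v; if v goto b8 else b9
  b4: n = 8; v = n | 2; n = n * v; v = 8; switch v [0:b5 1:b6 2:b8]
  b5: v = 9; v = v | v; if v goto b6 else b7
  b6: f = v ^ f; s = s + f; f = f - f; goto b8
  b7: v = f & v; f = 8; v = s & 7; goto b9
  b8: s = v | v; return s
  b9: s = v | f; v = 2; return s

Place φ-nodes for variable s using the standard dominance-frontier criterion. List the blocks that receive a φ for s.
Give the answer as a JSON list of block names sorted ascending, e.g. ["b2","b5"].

Answer: ["b8", "b9"]

Working:
idom tree: b1←b0 b2←b0 b3←b2 b4←b1 b5←b4 b6←b1 b7←b5 b8←b0 b9←b0
Dom∩ at merges:
  b6: preds {b1,b4,b5}: {b0,b1} ∩ {b0,b1,b4} ∩ {b0,b1,b4,b5} = {b0,b1}; idom=b1
  b8: preds {b0,b3,b4,b6}: {b0} ∩ {b0,b2,b3} ∩ {b0,b1,b4} ∩ {b0,b1,b6} = {b0}; idom=b0
  b9: preds {b3,b7}: {b0,b2,b3} ∩ {b0,b1,b4,b5,b7} = {b0}; idom=b0

Frontier:
  b6←b1: walk · to b1
  b6←b4: walk b4 to b1
  b6←b5: walk b5→b4 to b1
  b8←b0: walk · to b0
  b8←b3: walk b3→b2 to b0
  b8←b4: walk b4→b1 to b0
  b8←b6: walk b6→b1 to b0
  b9←b3: walk b3→b2 to b0
  b9←b7: walk b7→b5→b4→b1 to b0
  b0 → ∅
  b1 → {b8,b9}
  b2 → {b8,b9}
  b3 → {b8,b9}
  b4 → {b6,b8,b9}
  b5 → {b6,b9}
  b6 → {b8}
  b7 → {b9}
  b8 → ∅
  b9 → ∅

φ for s: defs {b0,b1,b2,b6,b8,b9}
  DF⁺ = {b8,b9}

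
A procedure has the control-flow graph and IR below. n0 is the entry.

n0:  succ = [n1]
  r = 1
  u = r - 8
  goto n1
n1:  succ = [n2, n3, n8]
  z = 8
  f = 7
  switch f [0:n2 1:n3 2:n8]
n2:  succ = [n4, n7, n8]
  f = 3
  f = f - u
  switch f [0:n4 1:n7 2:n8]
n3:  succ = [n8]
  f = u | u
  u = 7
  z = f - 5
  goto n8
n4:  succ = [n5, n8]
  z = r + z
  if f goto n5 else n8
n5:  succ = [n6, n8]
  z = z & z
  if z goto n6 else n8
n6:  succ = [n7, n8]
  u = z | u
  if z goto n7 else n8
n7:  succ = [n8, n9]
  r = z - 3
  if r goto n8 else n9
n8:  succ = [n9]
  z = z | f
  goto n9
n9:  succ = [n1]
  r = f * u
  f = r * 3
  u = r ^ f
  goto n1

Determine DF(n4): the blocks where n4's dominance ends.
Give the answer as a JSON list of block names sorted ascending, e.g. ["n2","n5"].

Answer: ["n7", "n8"]

Analysis:
idom tree: n1←n0 n2←n1 n3←n1 n4←n2 n5←n4 n6←n5 n7←n2 n8←n1 n9←n1
Join-block Dom:
  n1: preds {n0,n9}: {n0} ∩ {n0,n1,n9} = {n0}; idom=n0
  n7: preds {n2,n6}: {n0,n1,n2} ∩ {n0,n1,n2,n4,n5,n6} = {n0,n1,n2}; idom=n2
  n8: preds {n1,n2,n3,n4,n5,n6,n7}: {n0,n1} ∩ {n0,n1,n2} ∩ {n0,n1,n3} ∩ {n0,n1,n2,n4} ∩ {n0,n1,n2,n4,n5} ∩ {n0,n1,n2,n4,n5,n6} ∩ {n0,n1,n2,n7} = {n0,n1}; idom=n1
  n9: preds {n7,n8}: {n0,n1,n2,n7} ∩ {n0,n1,n8} = {n0,n1}; idom=n1

DF derivation:
  join n1 pred n0: · stop@n0
  join n1 pred n9: n9→n1 stop@n0
  join n7 pred n2: · stop@n2
  join n7 pred n6: n6→n5→n4 stop@n2
  join n8 pred n1: · stop@n1
  join n8 pred n2: n2 stop@n1
  join n8 pred n3: n3 stop@n1
  join n8 pred n4: n4→n2 stop@n1
  join n8 pred n5: n5→n4→n2 stop@n1
  join n8 pred n6: n6→n5→n4→n2 stop@n1
  join n8 pred n7: n7→n2 stop@n1
  join n9 pred n7: n7→n2 stop@n1
  join n9 pred n8: n8 stop@n1
  DF(n0)=∅
  DF(n1)={n1}
  DF(n2)={n8,n9}
  DF(n3)={n8}
  DF(n4)={n7,n8}
  DF(n5)={n7,n8}
  DF(n6)={n7,n8}
  DF(n7)={n8,n9}
  DF(n8)={n9}
  DF(n9)={n1}

DF(n4) = ["n7", "n8"]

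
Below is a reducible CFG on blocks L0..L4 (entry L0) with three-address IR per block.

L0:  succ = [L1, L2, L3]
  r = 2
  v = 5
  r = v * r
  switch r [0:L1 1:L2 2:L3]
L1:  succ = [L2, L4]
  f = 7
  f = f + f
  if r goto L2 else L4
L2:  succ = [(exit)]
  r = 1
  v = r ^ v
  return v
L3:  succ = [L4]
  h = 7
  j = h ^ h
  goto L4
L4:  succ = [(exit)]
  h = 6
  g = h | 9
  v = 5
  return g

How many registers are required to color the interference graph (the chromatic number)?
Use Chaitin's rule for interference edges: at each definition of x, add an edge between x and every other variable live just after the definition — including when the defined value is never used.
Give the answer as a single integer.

Per-block:
  L0: def={r,v} ue=∅
  L1: def={f} ue={r}
  L2: def={r,v} ue={v}
  L3: def={h,j} ue=∅
  L4: def={g,h,v} ue=∅

Backward fixpoint:
  L0 li=∅ lo={r,v}
  L1 li={r,v} lo={v}
  L2 li={v} lo=∅
  L3 li=∅ lo=∅
  L4 li=∅ lo=∅

Interfere edges:
  f — {r,v}
  g — {v}
  h — ∅
  j — ∅
  r — {f,v}
  v — {f,g,r}

Chromatic number:
  clique {f,r,v} ⇒ need ≥ 3
  assign f→r1 g→r1 h→r0 j→r0 r→r2 v→r0 — no edge inside a register ⇒ χ ≤ 3
  χ = 3

Answer: 3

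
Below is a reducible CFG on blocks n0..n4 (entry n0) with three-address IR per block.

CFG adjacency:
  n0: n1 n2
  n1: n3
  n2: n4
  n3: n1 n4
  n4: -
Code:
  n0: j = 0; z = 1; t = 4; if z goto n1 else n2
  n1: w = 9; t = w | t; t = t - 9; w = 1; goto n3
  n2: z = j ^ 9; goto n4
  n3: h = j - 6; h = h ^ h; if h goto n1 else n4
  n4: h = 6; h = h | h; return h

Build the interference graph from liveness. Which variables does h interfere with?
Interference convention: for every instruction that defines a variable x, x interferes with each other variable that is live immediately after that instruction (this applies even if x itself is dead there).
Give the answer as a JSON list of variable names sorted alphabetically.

Block summaries:
  n0: def={j,t,z} ue=∅
  n1: def={t,w} ue={t}
  n2: def={z} ue={j}
  n3: def={h} ue={j}
  n4: def={h} ue=∅

Backward fixpoint:
  live n0: ∅→{j,t}
  live n1: {j,t}→{j,t}
  live n2: {j}→∅
  live n3: {j,t}→{j,t}
  live n4: ∅→∅

Interfere edges:
  h↔{j,t}
  j↔{h,t,w,z}
  t↔{h,j,w,z}
  w↔{j,t}
  z↔{j,t}

N(h) = ["j", "t"]

Answer: ["j", "t"]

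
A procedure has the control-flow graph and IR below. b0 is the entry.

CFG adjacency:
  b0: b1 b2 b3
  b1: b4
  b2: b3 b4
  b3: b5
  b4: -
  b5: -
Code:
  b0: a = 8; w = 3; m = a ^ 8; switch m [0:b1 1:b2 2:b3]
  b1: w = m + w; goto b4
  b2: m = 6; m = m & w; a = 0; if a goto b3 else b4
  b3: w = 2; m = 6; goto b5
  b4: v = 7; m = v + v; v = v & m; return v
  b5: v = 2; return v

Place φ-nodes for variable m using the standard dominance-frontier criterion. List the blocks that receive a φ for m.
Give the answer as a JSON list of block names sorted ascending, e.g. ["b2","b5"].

idom tree: b1←b0 b2←b0 b3←b0 b4←b0 b5←b3
Dom at joins:
  b3: preds {b0,b2}: {b0} ∩ {b0,b2} = {b0}; idom=b0
  b4: preds {b1,b2}: {b0,b1} ∩ {b0,b2} = {b0}; idom=b0

DF walk-up:
  b3←b0: walk · to b0
  b3←b2: walk b2 to b0
  b4←b1: walk b1 to b0
  b4←b2: walk b2 to b0
  b0: DF=∅
  b1: DF={b4}
  b2: DF={b3,b4}
  b3: DF=∅
  b4: DF=∅
  b5: DF=∅

φ for m: defs {b0,b2,b3,b4}
  DF⁺ = {b3,b4}

Answer: ["b3", "b4"]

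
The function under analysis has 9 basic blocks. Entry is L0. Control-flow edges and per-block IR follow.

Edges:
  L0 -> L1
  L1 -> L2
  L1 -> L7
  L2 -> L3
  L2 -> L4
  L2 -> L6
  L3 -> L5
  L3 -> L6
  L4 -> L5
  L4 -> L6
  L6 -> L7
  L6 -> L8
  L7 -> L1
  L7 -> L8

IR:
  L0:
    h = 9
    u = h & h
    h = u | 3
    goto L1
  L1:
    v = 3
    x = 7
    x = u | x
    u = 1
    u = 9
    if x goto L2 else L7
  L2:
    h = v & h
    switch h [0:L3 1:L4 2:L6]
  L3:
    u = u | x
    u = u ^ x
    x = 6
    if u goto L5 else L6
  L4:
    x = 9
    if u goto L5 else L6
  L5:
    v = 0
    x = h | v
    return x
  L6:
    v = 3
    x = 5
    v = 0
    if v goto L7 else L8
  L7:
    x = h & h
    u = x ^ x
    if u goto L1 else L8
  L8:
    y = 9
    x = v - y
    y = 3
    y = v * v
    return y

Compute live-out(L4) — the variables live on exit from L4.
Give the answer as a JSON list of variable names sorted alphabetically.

Answer: ["h"]

Analysis:
Per-block:
  L0 def {h,u} use ∅
  L1 def {u,v,x} use {u}
  L2 def {h} use {h,v}
  L3 def {u,x} use {u,x}
  L4 def {x} use {u}
  L5 def {v,x} use {h}
  L6 def {v,x} use ∅
  L7 def {u,x} use {h}
  L8 def {x,y} use {v}

Backward fixpoint:
  L0: in=∅ out={h,u}
  L1: in={h,u} out={h,u,v,x}
  L2: in={h,u,v,x} out={h,u,x}
  L3: in={h,u,x} out={h}
  L4: in={h,u} out={h}
  L5: in={h} out=∅
  L6: in={h} out={h,v}
  L7: in={h,v} out={h,u,v}
  L8: in={v} out=∅

live-out(L4) = ["h"]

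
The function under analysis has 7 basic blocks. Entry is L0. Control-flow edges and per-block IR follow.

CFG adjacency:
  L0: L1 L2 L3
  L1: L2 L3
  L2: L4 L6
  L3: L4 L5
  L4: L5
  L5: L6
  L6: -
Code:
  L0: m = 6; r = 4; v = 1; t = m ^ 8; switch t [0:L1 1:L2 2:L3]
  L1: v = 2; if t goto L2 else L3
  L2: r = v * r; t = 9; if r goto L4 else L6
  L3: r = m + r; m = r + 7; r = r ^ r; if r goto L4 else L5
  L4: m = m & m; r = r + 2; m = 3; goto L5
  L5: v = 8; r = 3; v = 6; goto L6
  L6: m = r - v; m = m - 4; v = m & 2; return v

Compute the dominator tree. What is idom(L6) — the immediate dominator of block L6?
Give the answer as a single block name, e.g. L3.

idom tree: L1←L0 L2←L0 L3←L0 L4←L0 L5←L0 L6←L0
Dom∩ at merges:
  L2: preds {L0,L1}: {L0} ∩ {L0,L1} = {L0}; idom=L0
  L3: preds {L0,L1}: {L0} ∩ {L0,L1} = {L0}; idom=L0
  L4: preds {L2,L3}: {L0,L2} ∩ {L0,L3} = {L0}; idom=L0
  L5: preds {L3,L4}: {L0,L3} ∩ {L0,L4} = {L0}; idom=L0
  L6: preds {L2,L5}: {L0,L2} ∩ {L0,L5} = {L0}; idom=L0

idom(L6) = L0

Answer: L0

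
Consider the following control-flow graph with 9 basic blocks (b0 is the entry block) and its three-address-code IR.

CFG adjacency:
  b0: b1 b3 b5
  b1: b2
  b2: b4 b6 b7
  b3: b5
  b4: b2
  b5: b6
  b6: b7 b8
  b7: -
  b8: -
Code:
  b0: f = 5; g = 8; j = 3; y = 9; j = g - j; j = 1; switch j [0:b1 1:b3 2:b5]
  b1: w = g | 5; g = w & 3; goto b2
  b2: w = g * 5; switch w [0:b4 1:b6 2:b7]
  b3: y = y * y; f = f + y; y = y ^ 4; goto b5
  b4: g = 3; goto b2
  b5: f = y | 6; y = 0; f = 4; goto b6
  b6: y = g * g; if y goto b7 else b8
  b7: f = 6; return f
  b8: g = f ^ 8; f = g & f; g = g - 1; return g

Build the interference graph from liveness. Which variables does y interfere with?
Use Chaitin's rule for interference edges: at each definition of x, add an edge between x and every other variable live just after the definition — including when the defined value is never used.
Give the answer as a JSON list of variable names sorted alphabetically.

Answer: ["f", "g", "j"]

Derivation:
def/use:
  b0 def {f,g,j,y} use ∅
  b1 def {g,w} use {g}
  b2 def {w} use {g}
  b3 def {f,y} use {f,y}
  b4 def {g} use ∅
  b5 def {f,y} use {y}
  b6 def {y} use {g}
  b7 def {f} use ∅
  b8 def {f,g} use {f}

Liveness:
  live b0: ∅→{f,g,y}
  live b1: {f,g}→{f,g}
  live b2: {f,g}→{f,g}
  live b3: {f,g,y}→{g,y}
  live b4: {f}→{f,g}
  live b5: {g,y}→{f,g}
  live b6: {f,g}→{f}
  live b7: ∅→∅
  live b8: {f}→∅

Interfere edges:
  f — {g,j,w,y}
  g — {f,j,w,y}
  j — {f,g,y}
  w — {f,g}
  y — {f,g,j}

N(y) = ["f", "g", "j"]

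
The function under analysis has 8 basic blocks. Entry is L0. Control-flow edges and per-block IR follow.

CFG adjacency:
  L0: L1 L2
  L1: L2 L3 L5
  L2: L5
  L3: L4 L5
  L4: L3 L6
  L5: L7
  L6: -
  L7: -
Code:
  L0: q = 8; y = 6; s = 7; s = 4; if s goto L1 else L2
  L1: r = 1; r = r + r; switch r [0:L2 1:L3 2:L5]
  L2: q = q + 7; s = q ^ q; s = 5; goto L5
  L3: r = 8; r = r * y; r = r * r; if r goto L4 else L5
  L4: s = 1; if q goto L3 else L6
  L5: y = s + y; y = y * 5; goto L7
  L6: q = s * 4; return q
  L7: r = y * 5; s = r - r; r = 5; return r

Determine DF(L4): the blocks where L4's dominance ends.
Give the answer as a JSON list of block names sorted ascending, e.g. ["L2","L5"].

idom tree: L1←L0 L2←L0 L3←L1 L4←L3 L5←L0 L6←L4 L7←L5
Join-block Dom:
  L2: preds {L0,L1}: {L0} ∩ {L0,L1} = {L0}; idom=L0
  L3: preds {L1,L4}: {L0,L1} ∩ {L0,L1,L3,L4} = {L0,L1}; idom=L1
  L5: preds {L1,L2,L3}: {L0,L1} ∩ {L0,L2} ∩ {L0,L1,L3} = {L0}; idom=L0

DF walk-up:
  join L2 pred L0: · stop@L0
  join L2 pred L1: L1 stop@L0
  join L3 pred L1: · stop@L1
  join L3 pred L4: L4→L3 stop@L1
  join L5 pred L1: L1 stop@L0
  join L5 pred L2: L2 stop@L0
  join L5 pred L3: L3→L1 stop@L0
  L0: DF=∅
  L1: DF={L2,L5}
  L2: DF={L5}
  L3: DF={L3,L5}
  L4: DF={L3}
  L5: DF=∅
  L6: DF=∅
  L7: DF=∅

DF(L4) = ["L3"]

Answer: ["L3"]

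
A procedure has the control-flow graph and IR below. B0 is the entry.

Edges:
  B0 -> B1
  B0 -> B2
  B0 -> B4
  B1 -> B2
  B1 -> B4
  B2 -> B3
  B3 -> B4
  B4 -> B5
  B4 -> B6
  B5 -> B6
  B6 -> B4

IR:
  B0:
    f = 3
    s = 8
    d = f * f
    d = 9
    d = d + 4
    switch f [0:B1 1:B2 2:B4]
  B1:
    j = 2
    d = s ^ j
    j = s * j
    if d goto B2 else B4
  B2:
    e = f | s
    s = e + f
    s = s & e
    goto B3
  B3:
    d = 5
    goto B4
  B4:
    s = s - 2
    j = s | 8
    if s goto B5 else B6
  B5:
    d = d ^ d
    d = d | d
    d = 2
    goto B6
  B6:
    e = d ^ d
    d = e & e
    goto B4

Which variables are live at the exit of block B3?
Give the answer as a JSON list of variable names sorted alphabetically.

Block summaries:
  B0 def {d,f,s} use ∅
  B1 def {d,j} use {s}
  B2 def {e,s} use {f,s}
  B3 def {d} use ∅
  B4 def {j,s} use {s}
  B5 def {d} use {d}
  B6 def {d,e} use {d}

Live sets:
  B0 li=∅ lo={d,f,s}
  B1 li={f,s} lo={d,f,s}
  B2 li={f,s} lo={s}
  B3 li={s} lo={d,s}
  B4 li={d,s} lo={d,s}
  B5 li={d,s} lo={d,s}
  B6 li={d,s} lo={d,s}

live-out(B3) = ["d", "s"]

Answer: ["d", "s"]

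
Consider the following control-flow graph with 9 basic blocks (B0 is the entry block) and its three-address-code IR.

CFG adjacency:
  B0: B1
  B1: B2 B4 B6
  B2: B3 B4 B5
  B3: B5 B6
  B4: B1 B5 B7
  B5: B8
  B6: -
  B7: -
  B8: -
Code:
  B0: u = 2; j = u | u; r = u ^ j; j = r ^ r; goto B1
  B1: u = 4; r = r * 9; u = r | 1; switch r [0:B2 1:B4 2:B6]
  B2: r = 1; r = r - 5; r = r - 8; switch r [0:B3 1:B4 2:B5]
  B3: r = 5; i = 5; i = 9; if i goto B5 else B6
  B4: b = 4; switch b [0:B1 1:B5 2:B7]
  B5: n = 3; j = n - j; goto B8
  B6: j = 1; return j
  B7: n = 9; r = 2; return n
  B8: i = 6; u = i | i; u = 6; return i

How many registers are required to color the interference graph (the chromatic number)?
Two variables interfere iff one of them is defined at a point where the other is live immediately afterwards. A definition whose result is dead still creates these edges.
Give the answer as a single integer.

Block summaries:
  B0 def {j,r,u} use ∅
  B1 def {r,u} use {r}
  B2 def {r} use ∅
  B3 def {i,r} use ∅
  B4 def {b} use ∅
  B5 def {j,n} use {j}
  B6 def {j} use ∅
  B7 def {n,r} use ∅
  B8 def {i,u} use ∅

Live sets:
  B0 li=∅ lo={j,r}
  B1 li={j,r} lo={j,r}
  B2 li={j} lo={j,r}
  B3 li={j} lo={j}
  B4 li={j,r} lo={j,r}
  B5 li={j} lo=∅
  B6 li=∅ lo=∅
  B7 li=∅ lo=∅
  B8 li=∅ lo=∅

Interference:
  b↔{j,r}
  i↔{j,u}
  j↔{b,i,n,r,u}
  n↔{j,r}
  r↔{b,j,n,u}
  u↔{i,j,r}

Chromatic number:
  {b,j,r} pairwise interfere (3-clique) ⇒ χ ≥ 3
  3-colouring: R0={j}  R1={i,r}  R2={b,n,u}
  χ = 3

Answer: 3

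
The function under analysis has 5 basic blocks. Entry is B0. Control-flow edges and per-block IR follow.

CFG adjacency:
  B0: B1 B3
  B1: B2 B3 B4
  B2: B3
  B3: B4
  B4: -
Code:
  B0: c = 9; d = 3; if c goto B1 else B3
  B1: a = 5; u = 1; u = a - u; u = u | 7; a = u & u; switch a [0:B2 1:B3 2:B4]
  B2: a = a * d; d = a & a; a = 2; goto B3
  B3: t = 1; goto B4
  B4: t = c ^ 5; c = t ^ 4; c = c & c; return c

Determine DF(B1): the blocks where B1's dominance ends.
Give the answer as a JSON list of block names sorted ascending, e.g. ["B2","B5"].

Answer: ["B3", "B4"]

Derivation:
idom tree: B1←B0 B2←B1 B3←B0 B4←B0
Join-block Dom:
  B3: preds {B0,B1,B2}: {B0} ∩ {B0,B1} ∩ {B0,B1,B2} = {B0}; idom=B0
  B4: preds {B1,B3}: {B0,B1} ∩ {B0,B3} = {B0}; idom=B0

DF derivation:
  B3←B0: walk · to B0
  B3←B1: walk B1 to B0
  B3←B2: walk B2→B1 to B0
  B4←B1: walk B1 to B0
  B4←B3: walk B3 to B0
  B0 → ∅
  B1 → {B3,B4}
  B2 → {B3}
  B3 → {B4}
  B4 → ∅

DF(B1) = ["B3", "B4"]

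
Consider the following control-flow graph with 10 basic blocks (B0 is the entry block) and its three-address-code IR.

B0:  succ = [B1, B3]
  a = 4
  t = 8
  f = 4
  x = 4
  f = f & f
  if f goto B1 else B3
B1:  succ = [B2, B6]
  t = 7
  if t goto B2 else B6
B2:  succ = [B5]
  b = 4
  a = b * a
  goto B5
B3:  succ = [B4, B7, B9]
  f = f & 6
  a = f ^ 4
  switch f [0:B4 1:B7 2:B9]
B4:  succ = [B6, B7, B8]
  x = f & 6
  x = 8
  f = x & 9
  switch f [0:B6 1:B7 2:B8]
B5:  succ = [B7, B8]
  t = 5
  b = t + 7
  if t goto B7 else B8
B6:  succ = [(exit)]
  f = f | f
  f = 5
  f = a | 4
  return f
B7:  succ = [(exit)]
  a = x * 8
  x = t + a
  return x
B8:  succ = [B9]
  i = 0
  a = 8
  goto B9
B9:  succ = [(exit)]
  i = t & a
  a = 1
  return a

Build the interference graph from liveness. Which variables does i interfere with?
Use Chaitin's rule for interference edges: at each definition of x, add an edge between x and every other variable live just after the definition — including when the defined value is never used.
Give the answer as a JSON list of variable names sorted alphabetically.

Answer: ["t"]

Derivation:
Per-block:
  B0 def {a,f,t,x} use ∅
  B1 def {t} use ∅
  B2 def {a,b} use {a}
  B3 def {a,f} use {f}
  B4 def {f,x} use {f}
  B5 def {b,t} use ∅
  B6 def {f} use {a,f}
  B7 def {a,x} use {t,x}
  B8 def {a,i} use ∅
  B9 def {a,i} use {a,t}

Live sets:
  B0 li=∅ lo={a,f,t,x}
  B1 li={a,f,x} lo={a,f,x}
  B2 li={a,x} lo={x}
  B3 li={f,t,x} lo={a,f,t,x}
  B4 li={a,f,t} lo={a,f,t,x}
  B5 li={x} lo={t,x}
  B6 li={a,f} lo=∅
  B7 li={t,x} lo=∅
  B8 li={t} lo={a,t}
  B9 li={a,t} lo=∅

Interference:
  a↔{b,f,t,x}
  b↔{a,t,x}
  f↔{a,t,x}
  i↔{t}
  t↔{a,b,f,i,x}
  x↔{a,b,f,t}

N(i) = ["t"]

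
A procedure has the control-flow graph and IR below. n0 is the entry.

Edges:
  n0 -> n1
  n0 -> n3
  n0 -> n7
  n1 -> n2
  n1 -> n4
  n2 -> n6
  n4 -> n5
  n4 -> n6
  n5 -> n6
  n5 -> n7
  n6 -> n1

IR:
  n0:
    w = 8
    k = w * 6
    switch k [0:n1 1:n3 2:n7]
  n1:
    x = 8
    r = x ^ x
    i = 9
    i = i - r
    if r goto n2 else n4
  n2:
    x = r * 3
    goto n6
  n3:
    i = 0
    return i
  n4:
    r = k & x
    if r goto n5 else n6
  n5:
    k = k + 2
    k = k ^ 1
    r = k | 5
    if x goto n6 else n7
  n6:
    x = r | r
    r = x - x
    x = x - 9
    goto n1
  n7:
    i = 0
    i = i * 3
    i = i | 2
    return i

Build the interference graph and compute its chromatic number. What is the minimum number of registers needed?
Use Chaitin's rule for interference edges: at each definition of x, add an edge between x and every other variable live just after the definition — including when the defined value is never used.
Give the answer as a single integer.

def/use:
  n0 def {k,w} use ∅
  n1 def {i,r,x} use ∅
  n2 def {x} use {r}
  n3 def {i} use ∅
  n4 def {r} use {k,x}
  n5 def {k,r} use {k,x}
  n6 def {r,x} use {r}
  n7 def {i} use ∅

Backward fixpoint:
  live n0: ∅→{k}
  live n1: {k}→{k,r,x}
  live n2: {k,r}→{k,r}
  live n3: ∅→∅
  live n4: {k,x}→{k,r,x}
  live n5: {k,x}→{k,r}
  live n6: {k,r}→{k}
  live n7: ∅→∅

Interference:
  i↔{k,r,x}
  k↔{i,r,x}
  r↔{i,k,x}
  w↔∅
  x↔{i,k,r}

Registers:
  lower bound: {i,k,r,x} mutually conflict ⇒ χ ≥ 4
  4-colouring: c0={i,w}  c1={k}  c2={r}  c3={x}
  χ = 4

Answer: 4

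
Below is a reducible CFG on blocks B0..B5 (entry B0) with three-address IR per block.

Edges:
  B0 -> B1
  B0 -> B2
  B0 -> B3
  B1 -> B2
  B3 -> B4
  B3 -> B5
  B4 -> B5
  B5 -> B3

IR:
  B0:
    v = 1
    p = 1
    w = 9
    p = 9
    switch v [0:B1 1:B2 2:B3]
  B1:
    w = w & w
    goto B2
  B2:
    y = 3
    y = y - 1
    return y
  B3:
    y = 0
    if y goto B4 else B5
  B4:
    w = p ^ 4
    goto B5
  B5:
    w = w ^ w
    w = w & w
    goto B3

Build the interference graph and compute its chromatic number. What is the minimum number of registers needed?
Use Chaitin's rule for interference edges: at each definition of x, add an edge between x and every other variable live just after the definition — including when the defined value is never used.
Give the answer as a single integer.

def/use:
  B0: {p,v,w} / ∅
  B1: {w} / {w}
  B2: {y} / ∅
  B3: {y} / ∅
  B4: {w} / {p}
  B5: {w} / {w}

Liveness:
  B0: in=∅ out={p,w}
  B1: in={w} out=∅
  B2: in=∅ out=∅
  B3: in={p,w} out={p,w}
  B4: in={p} out={p,w}
  B5: in={p,w} out={p,w}

Interfere edges:
  p: {v,w,y}
  v: {p,w}
  w: {p,v,y}
  y: {p,w}

Registers:
  clique {p,v,w} ⇒ need ≥ 3
  assign p→R0 v→R2 w→R1 y→R2 — no edge inside a register ⇒ χ ≤ 3
  χ = 3

Answer: 3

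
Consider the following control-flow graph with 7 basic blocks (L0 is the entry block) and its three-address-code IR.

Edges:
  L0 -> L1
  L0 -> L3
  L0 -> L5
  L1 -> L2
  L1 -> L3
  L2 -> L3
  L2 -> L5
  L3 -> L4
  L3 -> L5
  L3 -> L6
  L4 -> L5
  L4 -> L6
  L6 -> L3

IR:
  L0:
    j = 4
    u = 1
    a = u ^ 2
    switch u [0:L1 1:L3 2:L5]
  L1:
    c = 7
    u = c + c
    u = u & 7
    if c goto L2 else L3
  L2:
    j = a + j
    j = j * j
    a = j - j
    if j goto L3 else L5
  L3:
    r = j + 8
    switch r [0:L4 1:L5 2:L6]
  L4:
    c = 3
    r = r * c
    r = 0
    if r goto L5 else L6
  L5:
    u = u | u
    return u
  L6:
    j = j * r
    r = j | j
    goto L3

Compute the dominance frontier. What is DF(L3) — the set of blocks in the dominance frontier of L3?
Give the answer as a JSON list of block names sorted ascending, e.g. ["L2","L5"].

idom tree: L1←L0 L2←L1 L3←L0 L4←L3 L5←L0 L6←L3
Join-block Dom:
  L3: preds {L0,L1,L2,L6}: {L0} ∩ {L0,L1} ∩ {L0,L1,L2} ∩ {L0,L3,L6} = {L0}; idom=L0
  L5: preds {L0,L2,L3,L4}: {L0} ∩ {L0,L1,L2} ∩ {L0,L3} ∩ {L0,L3,L4} = {L0}; idom=L0
  L6: preds {L3,L4}: {L0,L3} ∩ {L0,L3,L4} = {L0,L3}; idom=L3

DF walk-up:
  L3←L0: walk · to L0
  L3←L1: walk L1 to L0
  L3←L2: walk L2→L1 to L0
  L3←L6: walk L6→L3 to L0
  L5←L0: walk · to L0
  L5←L2: walk L2→L1 to L0
  L5←L3: walk L3 to L0
  L5←L4: walk L4→L3 to L0
  L6←L3: walk · to L3
  L6←L4: walk L4 to L3
  L0 → ∅
  L1 → {L3,L5}
  L2 → {L3,L5}
  L3 → {L3,L5}
  L4 → {L5,L6}
  L5 → ∅
  L6 → {L3}

DF(L3) = ["L3", "L5"]

Answer: ["L3", "L5"]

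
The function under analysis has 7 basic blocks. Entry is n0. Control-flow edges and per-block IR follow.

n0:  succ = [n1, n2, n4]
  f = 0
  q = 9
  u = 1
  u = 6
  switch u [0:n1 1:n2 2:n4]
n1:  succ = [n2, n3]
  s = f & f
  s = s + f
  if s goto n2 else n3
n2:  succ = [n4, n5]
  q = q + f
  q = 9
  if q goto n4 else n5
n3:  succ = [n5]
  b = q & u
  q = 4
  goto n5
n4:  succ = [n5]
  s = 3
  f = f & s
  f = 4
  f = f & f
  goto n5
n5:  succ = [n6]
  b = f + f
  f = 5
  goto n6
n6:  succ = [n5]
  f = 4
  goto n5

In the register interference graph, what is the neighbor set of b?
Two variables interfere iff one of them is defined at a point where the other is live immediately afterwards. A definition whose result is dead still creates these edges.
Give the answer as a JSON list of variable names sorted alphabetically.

Per-block:
  n0: def={f,q,u} ue=∅
  n1: def={s} ue={f}
  n2: def={q} ue={f,q}
  n3: def={b,q} ue={q,u}
  n4: def={f,s} ue={f}
  n5: def={b,f} ue={f}
  n6: def={f} ue=∅

Liveness:
  n0: in=∅ out={f,q,u}
  n1: in={f,q,u} out={f,q,u}
  n2: in={f,q} out={f}
  n3: in={f,q,u} out={f}
  n4: in={f} out={f}
  n5: in={f} out=∅
  n6: in=∅ out={f}

Conflict graph:
  b↔{f}
  f↔{b,q,s,u}
  q↔{f,s,u}
  s↔{f,q,u}
  u↔{f,q,s}

N(b) = ["f"]

Answer: ["f"]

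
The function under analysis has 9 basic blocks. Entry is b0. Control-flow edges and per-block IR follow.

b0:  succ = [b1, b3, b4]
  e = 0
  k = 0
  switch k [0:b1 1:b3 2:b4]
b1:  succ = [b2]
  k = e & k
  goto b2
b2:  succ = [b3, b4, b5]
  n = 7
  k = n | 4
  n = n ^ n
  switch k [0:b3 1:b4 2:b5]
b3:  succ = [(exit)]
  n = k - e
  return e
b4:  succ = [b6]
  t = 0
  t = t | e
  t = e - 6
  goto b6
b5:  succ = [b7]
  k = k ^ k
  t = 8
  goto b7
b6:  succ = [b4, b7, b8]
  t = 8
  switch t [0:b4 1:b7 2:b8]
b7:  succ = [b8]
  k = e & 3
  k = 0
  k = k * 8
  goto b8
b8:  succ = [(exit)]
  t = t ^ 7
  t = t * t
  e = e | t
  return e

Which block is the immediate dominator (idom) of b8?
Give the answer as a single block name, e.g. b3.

idom tree: b1←b0 b2←b1 b3←b0 b4←b0 b5←b2 b6←b4 b7←b0 b8←b0
Join-block Dom:
  b3: preds {b0,b2}: {b0} ∩ {b0,b1,b2} = {b0}; idom=b0
  b4: preds {b0,b2,b6}: {b0} ∩ {b0,b1,b2} ∩ {b0,b4,b6} = {b0}; idom=b0
  b7: preds {b5,b6}: {b0,b1,b2,b5} ∩ {b0,b4,b6} = {b0}; idom=b0
  b8: preds {b6,b7}: {b0,b4,b6} ∩ {b0,b7} = {b0}; idom=b0

idom(b8) = b0

Answer: b0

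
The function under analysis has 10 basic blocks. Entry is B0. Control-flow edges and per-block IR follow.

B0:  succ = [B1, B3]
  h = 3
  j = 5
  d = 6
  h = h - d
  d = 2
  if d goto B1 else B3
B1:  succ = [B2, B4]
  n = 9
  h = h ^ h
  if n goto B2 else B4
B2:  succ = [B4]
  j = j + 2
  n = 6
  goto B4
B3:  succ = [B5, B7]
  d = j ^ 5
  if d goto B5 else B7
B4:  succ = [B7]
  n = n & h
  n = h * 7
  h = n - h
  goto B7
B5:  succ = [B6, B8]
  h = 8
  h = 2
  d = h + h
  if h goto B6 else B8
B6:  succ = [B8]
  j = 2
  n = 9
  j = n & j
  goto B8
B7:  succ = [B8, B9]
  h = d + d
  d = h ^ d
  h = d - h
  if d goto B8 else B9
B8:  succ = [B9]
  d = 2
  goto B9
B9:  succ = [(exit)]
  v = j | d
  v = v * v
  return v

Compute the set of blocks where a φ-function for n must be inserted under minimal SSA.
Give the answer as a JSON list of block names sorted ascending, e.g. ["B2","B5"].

Answer: ["B4", "B7", "B8", "B9"]

Derivation:
idom tree: B1←B0 B2←B1 B3←B0 B4←B1 B5←B3 B6←B5 B7←B0 B8←B0 B9←B0
Dom at joins:
  B4: preds {B1,B2}: {B0,B1} ∩ {B0,B1,B2} = {B0,B1}; idom=B1
  B7: preds {B3,B4}: {B0,B3} ∩ {B0,B1,B4} = {B0}; idom=B0
  B8: preds {B5,B6,B7}: {B0,B3,B5} ∩ {B0,B3,B5,B6} ∩ {B0,B7} = {B0}; idom=B0
  B9: preds {B7,B8}: {B0,B7} ∩ {B0,B8} = {B0}; idom=B0

DF derivation:
  join B4 pred B1: · stop@B1
  join B4 pred B2: B2 stop@B1
  join B7 pred B3: B3 stop@B0
  join B7 pred B4: B4→B1 stop@B0
  join B8 pred B5: B5→B3 stop@B0
  join B8 pred B6: B6→B5→B3 stop@B0
  join B8 pred B7: B7 stop@B0
  join B9 pred B7: B7 stop@B0
  join B9 pred B8: B8 stop@B0
  DF(B0)=∅
  DF(B1)={B7}
  DF(B2)={B4}
  DF(B3)={B7,B8}
  DF(B4)={B7}
  DF(B5)={B8}
  DF(B6)={B8}
  DF(B7)={B8,B9}
  DF(B8)={B9}
  DF(B9)=∅

φ for n: defs {B1,B2,B4,B6}
  DF⁺ = {B4,B7,B8,B9}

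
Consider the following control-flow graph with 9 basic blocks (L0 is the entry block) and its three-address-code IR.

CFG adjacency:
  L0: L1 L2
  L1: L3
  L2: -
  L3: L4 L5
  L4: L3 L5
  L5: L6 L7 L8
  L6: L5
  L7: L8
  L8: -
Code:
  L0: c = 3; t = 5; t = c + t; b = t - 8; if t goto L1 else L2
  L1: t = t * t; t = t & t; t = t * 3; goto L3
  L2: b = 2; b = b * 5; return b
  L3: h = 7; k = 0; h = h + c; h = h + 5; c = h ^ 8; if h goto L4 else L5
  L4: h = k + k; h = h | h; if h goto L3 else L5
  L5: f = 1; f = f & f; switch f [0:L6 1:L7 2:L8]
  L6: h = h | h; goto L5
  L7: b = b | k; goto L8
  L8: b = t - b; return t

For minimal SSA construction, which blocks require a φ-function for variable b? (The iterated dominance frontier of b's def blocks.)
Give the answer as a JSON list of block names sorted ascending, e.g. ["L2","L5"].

idom tree: L1←L0 L2←L0 L3←L1 L4←L3 L5←L3 L6←L5 L7←L5 L8←L5
Dom at joins:
  L3: preds {L1,L4}: {L0,L1} ∩ {L0,L1,L3,L4} = {L0,L1}; idom=L1
  L5: preds {L3,L4,L6}: {L0,L1,L3} ∩ {L0,L1,L3,L4} ∩ {L0,L1,L3,L5,L6} = {L0,L1,L3}; idom=L3
  L8: preds {L5,L7}: {L0,L1,L3,L5} ∩ {L0,L1,L3,L5,L7} = {L0,L1,L3,L5}; idom=L5

DF derivation:
  L3←L1: walk · to L1
  L3←L4: walk L4→L3 to L1
  L5←L3: walk · to L3
  L5←L4: walk L4 to L3
  L5←L6: walk L6→L5 to L3
  L8←L5: walk · to L5
  L8←L7: walk L7 to L5
  DF(L0)=∅
  DF(L1)=∅
  DF(L2)=∅
  DF(L3)={L3}
  DF(L4)={L3,L5}
  DF(L5)={L5}
  DF(L6)={L5}
  DF(L7)={L8}
  DF(L8)=∅

φ for b: defs {L0,L2,L7,L8}
  DF⁺ = {L8}

Answer: ["L8"]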